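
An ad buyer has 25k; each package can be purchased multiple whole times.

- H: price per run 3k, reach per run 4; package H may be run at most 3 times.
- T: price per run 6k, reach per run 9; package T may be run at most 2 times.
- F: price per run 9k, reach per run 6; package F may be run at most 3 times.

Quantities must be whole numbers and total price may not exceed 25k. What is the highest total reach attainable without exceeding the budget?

Take 3×H and 2×T: price 21 ≤ 25, reach 3·4 + 2·9 = 30.
T has the best ratio (9/6) and is taken to its limit of 2; remaining capacity is filled optimally with the others.

30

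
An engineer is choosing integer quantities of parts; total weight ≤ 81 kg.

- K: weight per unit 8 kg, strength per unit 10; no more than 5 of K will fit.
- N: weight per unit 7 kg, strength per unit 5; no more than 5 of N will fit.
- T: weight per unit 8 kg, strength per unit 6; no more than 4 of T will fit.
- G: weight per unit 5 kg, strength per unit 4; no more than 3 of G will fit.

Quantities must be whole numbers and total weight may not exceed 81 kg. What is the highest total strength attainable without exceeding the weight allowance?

5×K, 3×T, and 3×G: weight 79 ≤ 81, strength 5·10 + 3·6 + 3·4 = 80.
5×K, 1×N, 3×T, and 2×G: weight 81 ≤ 81, strength 5·10 + 1·5 + 3·6 + 2·4 = 81.
Best is 81.

81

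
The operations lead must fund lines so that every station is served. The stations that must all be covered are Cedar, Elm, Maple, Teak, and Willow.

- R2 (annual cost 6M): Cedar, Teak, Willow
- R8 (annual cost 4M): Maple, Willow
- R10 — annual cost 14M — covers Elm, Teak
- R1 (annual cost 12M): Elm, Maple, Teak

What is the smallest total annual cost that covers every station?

18

The greedy cost-per-new-station heuristic would pick R2, R8, and R1 for 22, but a cheaper cover exists.
Choose R2 and R1: together they cover Cedar, Elm, Maple, Teak, Willow — every station.
Total annual cost: 6 + 12 = 18.
No cover costs less than 18.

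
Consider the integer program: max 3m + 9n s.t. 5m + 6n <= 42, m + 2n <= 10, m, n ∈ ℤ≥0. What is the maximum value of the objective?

(m,n)=(0,5): 5·0+6·5=30≤42, 1·0+2·5=10≤10, objective 45.
(m,n)=(1,4): 5·1+6·4=29≤42, 1·1+2·4=9≤10, objective 39.
(m,n)=(0,4): 5·0+6·4=24≤42, 1·0+2·4=8≤10, objective 36.
Maximum is 45 at (m,n)=(0,5).

45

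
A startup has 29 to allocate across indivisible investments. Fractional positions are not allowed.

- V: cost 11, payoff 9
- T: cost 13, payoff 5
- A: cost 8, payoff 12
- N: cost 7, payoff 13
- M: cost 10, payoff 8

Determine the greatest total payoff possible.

Allowing fractional choices, the relaxed optimum would be about 36.4, but investments are indivisible.
A + N + M: cost 8 + 7 + 10 = 25 ≤ 29, payoff 12 + 13 + 8 = 33.
V + A + N: cost 11 + 8 + 7 = 26 ≤ 29, payoff 9 + 12 + 13 = 34.
T + A + N: cost 13 + 8 + 7 = 28 ≤ 29, payoff 5 + 12 + 13 = 30.
Best is V, A, and N with total payoff 34.

34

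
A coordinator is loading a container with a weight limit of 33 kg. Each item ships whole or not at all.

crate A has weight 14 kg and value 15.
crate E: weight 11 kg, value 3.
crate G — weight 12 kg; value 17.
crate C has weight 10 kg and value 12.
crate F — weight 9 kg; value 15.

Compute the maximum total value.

44

This is an integer program with binary decision variables.
Take crate G, crate C, and crate F: weight 12 + 10 + 9 = 31 ≤ 33, value 17 + 12 + 15 = 44.
No other feasible combination does better.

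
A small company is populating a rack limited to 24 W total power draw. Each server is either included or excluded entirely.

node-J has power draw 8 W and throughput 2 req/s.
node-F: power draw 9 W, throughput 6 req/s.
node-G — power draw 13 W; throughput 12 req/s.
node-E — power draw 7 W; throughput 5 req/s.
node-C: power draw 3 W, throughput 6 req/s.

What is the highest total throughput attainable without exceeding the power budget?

23

node-G + node-E + node-C: power draw 13 + 7 + 3 = 23 ≤ 24, throughput 12 + 5 + 6 = 23.
node-G + node-C: power draw 13 + 3 = 16 ≤ 24, throughput 12 + 6 = 18.
node-J + node-G + node-C: power draw 8 + 13 + 3 = 24 ≤ 24, throughput 2 + 12 + 6 = 20.
Best is node-G, node-E, and node-C with total throughput 23.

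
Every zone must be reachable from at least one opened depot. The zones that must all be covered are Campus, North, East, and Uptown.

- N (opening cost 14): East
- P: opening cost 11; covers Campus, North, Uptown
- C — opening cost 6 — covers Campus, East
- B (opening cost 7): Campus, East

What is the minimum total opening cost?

17

Choose P and C: together they cover Campus, North, East, Uptown — every zone.
Total opening cost: 11 + 6 = 17.
No cover costs less than 17.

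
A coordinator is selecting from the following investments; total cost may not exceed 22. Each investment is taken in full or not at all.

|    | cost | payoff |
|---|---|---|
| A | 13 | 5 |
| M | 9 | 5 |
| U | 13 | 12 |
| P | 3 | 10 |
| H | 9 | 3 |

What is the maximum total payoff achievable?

22

This is a 0-1 knapsack instance.
Allowing fractional choices, the relaxed optimum would be about 25.3, but investments are indivisible.
M + P + H: cost 9 + 3 + 9 = 21 ≤ 22, payoff 5 + 10 + 3 = 18.
U + P: cost 13 + 3 = 16 ≤ 22, payoff 12 + 10 = 22.
Best is U and P with total payoff 22.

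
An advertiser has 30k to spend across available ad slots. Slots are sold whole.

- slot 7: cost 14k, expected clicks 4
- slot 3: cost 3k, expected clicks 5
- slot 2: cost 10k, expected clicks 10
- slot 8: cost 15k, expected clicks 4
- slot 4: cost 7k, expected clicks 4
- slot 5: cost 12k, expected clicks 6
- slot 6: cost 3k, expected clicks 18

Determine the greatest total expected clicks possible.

slot 3 + slot 2 + slot 5 + slot 6: cost 3 + 10 + 12 + 3 = 28 ≤ 30, expected clicks 5 + 10 + 6 + 18 = 39.
slot 3 + slot 2 + slot 4 + slot 6: cost 3 + 10 + 7 + 3 = 23 ≤ 30, expected clicks 5 + 10 + 4 + 18 = 37.
slot 7 + slot 3 + slot 2 + slot 6: cost 14 + 3 + 10 + 3 = 30 ≤ 30, expected clicks 4 + 5 + 10 + 18 = 37.
Best is slot 3, slot 2, slot 5, and slot 6 with total expected clicks 39.

39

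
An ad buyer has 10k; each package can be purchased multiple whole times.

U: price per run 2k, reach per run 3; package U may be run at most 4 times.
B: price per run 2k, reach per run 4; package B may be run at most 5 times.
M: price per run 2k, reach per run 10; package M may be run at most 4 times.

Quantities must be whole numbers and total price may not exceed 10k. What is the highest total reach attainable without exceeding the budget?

44

This is a bounded integer knapsack.
Take 1×B and 4×M: price 10 ≤ 10, reach 1·4 + 4·10 = 44.
M has the best ratio (10/2) and is taken to its limit of 4; remaining capacity is filled optimally with the others.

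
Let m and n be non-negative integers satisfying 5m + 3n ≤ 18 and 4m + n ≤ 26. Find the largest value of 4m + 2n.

The continuous relaxation peaks at (3.6, 0) with value 14.40; rounding to a feasible lattice point costs some objective.
(m,n)=(3,1): 5·3+3·1=18≤18, 4·3+1·1=13≤26, objective 14.
(m,n)=(3,0): 5·3+3·0=15≤18, 4·3+1·0=12≤26, objective 12.
(m,n)=(2,2): 5·2+3·2=16≤18, 4·2+1·2=10≤26, objective 12.
(m,n)=(2,1): 5·2+3·1=13≤18, 4·2+1·1=9≤26, objective 10.
The best lattice point is (3,1), giving 14.

14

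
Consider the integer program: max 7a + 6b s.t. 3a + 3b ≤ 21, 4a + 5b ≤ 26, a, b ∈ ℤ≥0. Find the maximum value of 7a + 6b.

(a,b)=(6,0): 3·6+3·0=18≤21, 4·6+5·0=24≤26, objective 42.
(a,b)=(5,1): 3·5+3·1=18≤21, 4·5+5·1=25≤26, objective 41.
(a,b)=(5,0): 3·5+3·0=15≤21, 4·5+5·0=20≤26, objective 35.
The best lattice point is (6,0), giving 42.

42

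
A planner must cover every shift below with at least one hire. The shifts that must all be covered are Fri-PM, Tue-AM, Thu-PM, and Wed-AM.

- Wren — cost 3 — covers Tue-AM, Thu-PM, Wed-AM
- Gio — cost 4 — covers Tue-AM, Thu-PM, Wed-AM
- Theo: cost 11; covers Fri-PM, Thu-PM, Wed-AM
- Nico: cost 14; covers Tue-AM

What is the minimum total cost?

Choose Wren and Theo: together they cover Fri-PM, Tue-AM, Thu-PM, Wed-AM — every shift.
Total cost: 3 + 11 = 14.
No cover costs less than 14.

14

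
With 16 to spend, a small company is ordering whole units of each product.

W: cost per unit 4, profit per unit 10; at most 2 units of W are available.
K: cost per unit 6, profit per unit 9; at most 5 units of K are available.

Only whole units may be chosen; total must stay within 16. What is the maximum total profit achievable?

Take 2×W and 1×K: cost 14 ≤ 16, profit 2·10 + 1·9 = 29.
W has the best ratio (10/4) and is taken to its limit of 2; remaining capacity is filled optimally with the others.

29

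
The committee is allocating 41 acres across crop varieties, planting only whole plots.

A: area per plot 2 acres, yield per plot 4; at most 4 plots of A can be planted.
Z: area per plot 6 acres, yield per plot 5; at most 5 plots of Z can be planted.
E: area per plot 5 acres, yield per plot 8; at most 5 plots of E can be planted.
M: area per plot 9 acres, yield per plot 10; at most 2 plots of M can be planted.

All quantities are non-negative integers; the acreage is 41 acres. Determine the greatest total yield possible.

A has the best ratio (4/2); taking only A gives at most 4×4 = 16 (stopped by the supply cap of 4).
Mixing does better — 3×A, 5×E, and 1×M: area 40 ≤ 41, yield 3·4 + 5·8 + 1·10 = 62.

62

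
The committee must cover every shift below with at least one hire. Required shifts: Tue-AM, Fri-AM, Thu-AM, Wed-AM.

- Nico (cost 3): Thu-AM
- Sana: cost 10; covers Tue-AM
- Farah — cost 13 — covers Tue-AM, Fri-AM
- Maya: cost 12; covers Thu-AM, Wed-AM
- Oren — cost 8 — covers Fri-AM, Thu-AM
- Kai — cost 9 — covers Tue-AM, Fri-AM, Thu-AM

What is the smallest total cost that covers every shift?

21

The greedy cost-per-new-shift heuristic would pick Nico, Kai, and Maya for 24, but a cheaper cover exists.
Choose Maya and Kai: together they cover Tue-AM, Fri-AM, Thu-AM, Wed-AM — every shift.
Total cost: 12 + 9 = 21.
No cover costs less than 21.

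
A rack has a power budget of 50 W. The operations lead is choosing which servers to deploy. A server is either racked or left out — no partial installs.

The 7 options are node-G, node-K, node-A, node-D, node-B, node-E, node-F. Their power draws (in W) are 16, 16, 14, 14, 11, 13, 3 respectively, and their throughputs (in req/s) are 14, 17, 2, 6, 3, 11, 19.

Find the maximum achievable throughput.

61

Allowing fractional choices, the relaxed optimum would be about 61.9, but servers are indivisible.
node-G + node-K + node-D + node-F: power draw 16 + 16 + 14 + 3 = 49 ≤ 50, throughput 14 + 17 + 6 + 19 = 56.
node-G + node-K + node-E + node-F: power draw 16 + 16 + 13 + 3 = 48 ≤ 50, throughput 14 + 17 + 11 + 19 = 61.
Best is node-G, node-K, node-E, and node-F with total throughput 61.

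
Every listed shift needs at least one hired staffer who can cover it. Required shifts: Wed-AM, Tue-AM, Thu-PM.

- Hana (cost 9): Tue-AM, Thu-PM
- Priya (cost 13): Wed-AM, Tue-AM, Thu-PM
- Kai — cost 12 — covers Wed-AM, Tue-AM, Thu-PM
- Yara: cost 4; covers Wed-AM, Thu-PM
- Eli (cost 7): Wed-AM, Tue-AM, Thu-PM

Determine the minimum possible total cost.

This is an integer covering problem.
Eli alone covers Wed-AM, Tue-AM, Thu-PM — every shift.
Total cost: 7.

7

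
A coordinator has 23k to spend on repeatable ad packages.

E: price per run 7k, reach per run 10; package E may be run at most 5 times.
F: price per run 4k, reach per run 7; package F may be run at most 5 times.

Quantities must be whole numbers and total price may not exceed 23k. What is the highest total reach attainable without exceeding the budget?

Take 1×E and 4×F: price 23 ≤ 23, reach 1·10 + 4·7 = 38.
No other integer combination yields more.

38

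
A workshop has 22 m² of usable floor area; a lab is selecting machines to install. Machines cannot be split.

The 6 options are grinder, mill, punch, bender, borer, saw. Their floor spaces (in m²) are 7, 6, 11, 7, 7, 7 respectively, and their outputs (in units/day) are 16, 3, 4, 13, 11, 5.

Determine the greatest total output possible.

40

This is a 0-1 knapsack instance.
grinder + bender + saw: floor space 7 + 7 + 7 = 21 ≤ 22, output 16 + 13 + 5 = 34.
grinder + mill + bender: floor space 7 + 6 + 7 = 20 ≤ 22, output 16 + 3 + 13 = 32.
grinder + bender + borer: floor space 7 + 7 + 7 = 21 ≤ 22, output 16 + 13 + 11 = 40.
Best is grinder, bender, and borer with total output 40.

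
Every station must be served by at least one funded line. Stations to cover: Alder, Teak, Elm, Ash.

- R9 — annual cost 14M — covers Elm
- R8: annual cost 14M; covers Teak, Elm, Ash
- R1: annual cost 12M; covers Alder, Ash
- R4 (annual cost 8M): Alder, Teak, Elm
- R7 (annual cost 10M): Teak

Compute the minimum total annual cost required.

20

Choose R1 and R4: together they cover Alder, Teak, Elm, Ash — every station.
Total annual cost: 12 + 8 = 20.
No cover costs less than 20.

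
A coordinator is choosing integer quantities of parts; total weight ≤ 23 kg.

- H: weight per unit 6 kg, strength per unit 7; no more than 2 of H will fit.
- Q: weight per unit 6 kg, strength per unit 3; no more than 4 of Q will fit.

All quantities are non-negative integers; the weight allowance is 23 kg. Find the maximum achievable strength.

17

Take 2×H and 1×Q: weight 18 ≤ 23, strength 2·7 + 1·3 = 17.
H has the best ratio (7/6) and is taken to its limit of 2; remaining capacity is filled optimally with the others.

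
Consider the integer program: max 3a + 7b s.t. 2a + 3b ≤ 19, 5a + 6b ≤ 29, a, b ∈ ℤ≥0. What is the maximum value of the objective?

(a,b)=(1,4) is feasible, giving 31.
(a,b)=(0,4) is feasible, giving 28.
(a,b)=(2,3) is feasible, giving 27.
(a,b)=(1,3) is feasible, giving 24.
The best lattice point is (1,4), giving 31.

31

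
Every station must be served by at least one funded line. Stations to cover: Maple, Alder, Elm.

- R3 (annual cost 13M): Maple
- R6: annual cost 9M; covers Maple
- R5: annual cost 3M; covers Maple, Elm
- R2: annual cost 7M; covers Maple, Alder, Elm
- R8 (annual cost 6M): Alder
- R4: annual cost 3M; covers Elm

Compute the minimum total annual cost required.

This is a weighted set-cover instance.
The greedy cost-per-new-station heuristic would pick R5 and R8 for 9, but a cheaper cover exists.
R2 alone covers Maple, Alder, Elm — every station.
Total annual cost: 7.
No cover costs less than 7.

7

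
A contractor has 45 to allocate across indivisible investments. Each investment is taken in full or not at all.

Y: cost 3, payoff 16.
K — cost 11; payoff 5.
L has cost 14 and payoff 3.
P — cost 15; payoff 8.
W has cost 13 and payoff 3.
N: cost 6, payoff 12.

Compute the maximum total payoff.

41

Take Y, K, P, and N: cost 3 + 11 + 15 + 6 = 35 ≤ 45, payoff 16 + 5 + 8 + 12 = 41.
No other feasible combination does better.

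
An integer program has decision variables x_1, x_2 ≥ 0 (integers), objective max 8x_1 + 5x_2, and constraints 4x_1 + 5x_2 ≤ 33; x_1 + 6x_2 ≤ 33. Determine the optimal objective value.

The continuous relaxation peaks at (8.25, 0) with value 66.00; rounding to a feasible lattice point costs some objective.
(x_1,x_2)=(8,0): 4·8+5·0=32≤33, 1·8+6·0=8≤33, objective 64.
(x_1,x_2)=(7,1): 4·7+5·1=33≤33, 1·7+6·1=13≤33, objective 61.
The best lattice point is (8,0), giving 64.

64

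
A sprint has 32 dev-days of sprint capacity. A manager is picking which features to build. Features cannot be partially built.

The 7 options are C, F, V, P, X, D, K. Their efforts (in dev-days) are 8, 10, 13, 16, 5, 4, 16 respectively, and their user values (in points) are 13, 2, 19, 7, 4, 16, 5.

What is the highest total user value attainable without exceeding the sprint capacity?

52

Take C, V, X, and D: effort 8 + 13 + 5 + 4 = 30 ≤ 32, user value 13 + 19 + 4 + 16 = 52.
No other feasible combination does better.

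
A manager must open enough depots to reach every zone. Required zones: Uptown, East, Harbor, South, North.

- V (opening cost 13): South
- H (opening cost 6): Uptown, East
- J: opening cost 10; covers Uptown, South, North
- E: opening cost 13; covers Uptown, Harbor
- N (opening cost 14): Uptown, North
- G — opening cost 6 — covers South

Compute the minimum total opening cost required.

29

Choose H, J, and E: together they cover Uptown, East, Harbor, South, North — every zone.
Total opening cost: 6 + 10 + 13 = 29.
No cover costs less than 29.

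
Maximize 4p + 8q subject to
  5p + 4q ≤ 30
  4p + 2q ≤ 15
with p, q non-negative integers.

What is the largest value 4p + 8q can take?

56

(p,q)=(0,7): 5·0+4·7=28≤30, 4·0+2·7=14≤15, objective 56.
(p,q)=(0,6): 5·0+4·6=24≤30, 4·0+2·6=12≤15, objective 48.
No feasible integer point exceeds 56.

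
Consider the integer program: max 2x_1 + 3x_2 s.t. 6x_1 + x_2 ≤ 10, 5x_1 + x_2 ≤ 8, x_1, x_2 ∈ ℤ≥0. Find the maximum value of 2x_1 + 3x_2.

24

(x_1,x_2)=(0,8): 6·0+1·8=8≤10, 5·0+1·8=8≤8, objective 24.
(x_1,x_2)=(0,7): 6·0+1·7=7≤10, 5·0+1·7=7≤8, objective 21.
The best lattice point is (0,8), giving 24.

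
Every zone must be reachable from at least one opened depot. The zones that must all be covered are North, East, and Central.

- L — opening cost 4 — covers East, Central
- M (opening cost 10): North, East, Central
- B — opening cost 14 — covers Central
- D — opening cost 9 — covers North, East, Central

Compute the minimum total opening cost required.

The greedy cost-per-new-zone heuristic would pick L and D for 13, but a cheaper cover exists.
D alone covers North, East, Central — every zone.
Total opening cost: 9.
No cover costs less than 9.

9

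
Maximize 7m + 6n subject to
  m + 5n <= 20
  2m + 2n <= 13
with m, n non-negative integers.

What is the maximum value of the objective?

The continuous relaxation peaks at (6.5, 0) with value 45.50; rounding to a feasible lattice point costs some objective.
(m,n)=(6,0): 1·6+5·0=6≤20, 2·6+2·0=12≤13, objective 42.
(m,n)=(5,1): 1·5+5·1=10≤20, 2·5+2·1=12≤13, objective 41.
(m,n)=(5,0): 1·5+5·0=5≤20, 2·5+2·0=10≤13, objective 35.
No feasible integer point exceeds 42.

42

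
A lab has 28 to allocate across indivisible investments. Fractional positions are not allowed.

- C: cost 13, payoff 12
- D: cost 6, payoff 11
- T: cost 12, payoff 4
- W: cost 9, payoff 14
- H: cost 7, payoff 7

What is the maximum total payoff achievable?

Allowing fractional choices, the relaxed optimum would be about 37.5, but investments are indivisible.
C + D + W: cost 13 + 6 + 9 = 28 ≤ 28, payoff 12 + 11 + 14 = 37.
D + W + H: cost 6 + 9 + 7 = 22 ≤ 28, payoff 11 + 14 + 7 = 32.
Best is C, D, and W with total payoff 37.

37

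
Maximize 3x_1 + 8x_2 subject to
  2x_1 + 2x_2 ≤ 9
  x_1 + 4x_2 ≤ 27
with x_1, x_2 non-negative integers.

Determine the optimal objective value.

The continuous relaxation peaks at (0, 4.5) with value 36.00; rounding to a feasible lattice point costs some objective.
(x_1,x_2)=(0,4) is feasible, giving 32.
(x_1,x_2)=(1,3) is feasible, giving 27.
(x_1,x_2)=(0,3) is feasible, giving 24.
Maximum is 32 at (x_1,x_2)=(0,4).

32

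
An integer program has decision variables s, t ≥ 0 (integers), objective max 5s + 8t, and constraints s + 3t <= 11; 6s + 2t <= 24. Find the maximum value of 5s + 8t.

34

(s,t)=(2,3): 1·2+3·3=11≤11, 6·2+2·3=18≤24, objective 34.
(s,t)=(3,2): 1·3+3·2=9≤11, 6·3+2·2=22≤24, objective 31.
(s,t)=(1,3): 1·1+3·3=10≤11, 6·1+2·3=12≤24, objective 29.
The best lattice point is (2,3), giving 34.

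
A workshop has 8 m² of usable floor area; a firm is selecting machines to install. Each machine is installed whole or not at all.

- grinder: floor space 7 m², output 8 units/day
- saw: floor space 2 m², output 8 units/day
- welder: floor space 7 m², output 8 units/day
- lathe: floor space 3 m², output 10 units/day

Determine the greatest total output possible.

18

saw + lathe: floor space 2 + 3 = 5 ≤ 8, output 8 + 10 = 18.
lathe: floor space 3 ≤ 8, output 10.
Best is saw and lathe with total output 18.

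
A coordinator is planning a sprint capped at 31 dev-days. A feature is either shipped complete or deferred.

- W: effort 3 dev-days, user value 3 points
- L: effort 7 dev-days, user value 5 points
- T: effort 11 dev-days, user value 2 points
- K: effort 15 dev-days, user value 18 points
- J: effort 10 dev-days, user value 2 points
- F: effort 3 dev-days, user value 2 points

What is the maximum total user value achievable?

Treat it as a binary knapsack problem.
Take W, L, K, and F: effort 3 + 7 + 15 + 3 = 28 ≤ 31, user value 3 + 5 + 18 + 2 = 28.
No other feasible combination does better.

28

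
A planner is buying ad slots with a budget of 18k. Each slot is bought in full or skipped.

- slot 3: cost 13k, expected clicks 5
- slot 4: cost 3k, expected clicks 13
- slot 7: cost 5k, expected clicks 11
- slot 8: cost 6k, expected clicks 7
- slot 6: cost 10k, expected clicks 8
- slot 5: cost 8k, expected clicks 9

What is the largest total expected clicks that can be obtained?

Treat it as a binary knapsack problem.
slot 4 + slot 7 + slot 5: cost 3 + 5 + 8 = 16 ≤ 18, expected clicks 13 + 11 + 9 = 33.
slot 4 + slot 7 + slot 8: cost 3 + 5 + 6 = 14 ≤ 18, expected clicks 13 + 11 + 7 = 31.
slot 4 + slot 7 + slot 6: cost 3 + 5 + 10 = 18 ≤ 18, expected clicks 13 + 11 + 8 = 32.
Best is slot 4, slot 7, and slot 5 with total expected clicks 33.

33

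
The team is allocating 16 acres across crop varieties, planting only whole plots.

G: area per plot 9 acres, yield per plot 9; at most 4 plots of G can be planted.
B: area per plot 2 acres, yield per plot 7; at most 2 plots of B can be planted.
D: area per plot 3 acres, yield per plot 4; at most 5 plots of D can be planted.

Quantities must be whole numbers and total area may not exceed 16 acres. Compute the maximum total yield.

1×G, 2×B, and 1×D: area 16 ≤ 16, yield 1·9 + 2·7 + 1·4 = 27.
2×B and 4×D: area 16 ≤ 16, yield 2·7 + 4·4 = 30.
Best is 30.

30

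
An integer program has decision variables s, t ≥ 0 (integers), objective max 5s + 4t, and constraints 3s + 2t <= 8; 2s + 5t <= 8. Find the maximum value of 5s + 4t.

10

The continuous relaxation peaks at (2.18, 0.727) with value 13.82; rounding to a feasible lattice point costs some objective.
(s,t)=(2,0): 3·2+2·0=6≤8, 2·2+5·0=4≤8, objective 10.
(s,t)=(1,1): 3·1+2·1=5≤8, 2·1+5·1=7≤8, objective 9.
(s,t)=(1,0): 3·1+2·0=3≤8, 2·1+5·0=2≤8, objective 5.
Maximum is 10 at (s,t)=(2,0).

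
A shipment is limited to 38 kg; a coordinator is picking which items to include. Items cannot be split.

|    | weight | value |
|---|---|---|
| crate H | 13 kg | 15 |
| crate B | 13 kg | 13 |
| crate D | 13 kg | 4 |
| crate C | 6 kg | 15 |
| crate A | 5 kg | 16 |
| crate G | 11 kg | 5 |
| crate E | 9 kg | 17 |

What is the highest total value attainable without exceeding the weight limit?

63

This is an integer program with binary decision variables.
Take crate H, crate C, crate A, and crate E: weight 13 + 6 + 5 + 9 = 33 ≤ 38, value 15 + 15 + 16 + 17 = 63.
No other feasible combination does better.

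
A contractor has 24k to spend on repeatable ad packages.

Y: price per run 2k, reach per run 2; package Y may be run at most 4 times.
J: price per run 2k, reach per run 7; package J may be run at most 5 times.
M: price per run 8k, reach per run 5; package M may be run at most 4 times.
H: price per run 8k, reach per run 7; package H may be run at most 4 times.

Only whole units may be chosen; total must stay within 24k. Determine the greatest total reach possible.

This is a bounded integer knapsack.
3×Y, 5×J, and 1×H: price 24 ≤ 24, reach 3·2 + 5·7 + 1·7 = 48.
2×Y, 5×J, and 1×H: price 22 ≤ 24, reach 2·2 + 5·7 + 1·7 = 46.
Best is 48.

48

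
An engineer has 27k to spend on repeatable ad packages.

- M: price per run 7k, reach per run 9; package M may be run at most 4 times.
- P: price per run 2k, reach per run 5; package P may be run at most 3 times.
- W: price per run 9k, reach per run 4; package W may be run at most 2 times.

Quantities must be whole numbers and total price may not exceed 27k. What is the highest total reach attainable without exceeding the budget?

This is a bounded integer knapsack.
P has the best ratio (5/2); taking only P gives at most 3×5 = 15 (stopped by the supply cap of 3).
Mixing does better — 3×M and 3×P: price 27 ≤ 27, reach 3·9 + 3·5 = 42.

42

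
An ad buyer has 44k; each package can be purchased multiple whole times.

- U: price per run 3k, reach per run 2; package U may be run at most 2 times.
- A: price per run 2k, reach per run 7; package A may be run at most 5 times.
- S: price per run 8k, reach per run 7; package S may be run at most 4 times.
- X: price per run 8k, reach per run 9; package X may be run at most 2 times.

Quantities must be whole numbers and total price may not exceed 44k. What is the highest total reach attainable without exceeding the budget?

A has the best ratio (7/2); taking only A gives at most 5×7 = 35 (stopped by the supply cap of 5).
Mixing does better — 5×A, 2×S, and 2×X: price 42 ≤ 44, reach 5·7 + 2·7 + 2·9 = 67.

67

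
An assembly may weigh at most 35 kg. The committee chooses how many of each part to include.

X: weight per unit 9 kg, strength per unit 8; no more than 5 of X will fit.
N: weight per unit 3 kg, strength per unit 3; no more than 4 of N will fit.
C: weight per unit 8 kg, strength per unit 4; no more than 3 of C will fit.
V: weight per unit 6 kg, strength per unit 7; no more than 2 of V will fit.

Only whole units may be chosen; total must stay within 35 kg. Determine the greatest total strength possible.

34

2×X, 1×N, and 2×V: weight 33 ≤ 35, strength 2·8 + 1·3 + 2·7 = 33.
1×X, 4×N, and 2×V: weight 33 ≤ 35, strength 1·8 + 4·3 + 2·7 = 34.
Best is 34.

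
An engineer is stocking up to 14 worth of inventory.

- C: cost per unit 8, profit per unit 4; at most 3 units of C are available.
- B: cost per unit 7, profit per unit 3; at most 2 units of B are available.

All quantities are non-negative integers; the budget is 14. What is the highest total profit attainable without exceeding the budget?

6

C has the best ratio (4/8); taking only C gives at most 1×4 = 4 (stopped by the cost limit).
Mixing does better — 2×B: cost 14 ≤ 14, profit 2·3 = 6.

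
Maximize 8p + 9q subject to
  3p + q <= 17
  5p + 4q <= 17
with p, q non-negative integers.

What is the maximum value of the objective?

Relaxing integrality, the LP optimum is 38.25 at (p,q) = (0, 4.25), which is not an integer point.
(p,q)=(0,4): 3·0+1·4=4≤17, 5·0+4·4=16≤17, objective 36.
(p,q)=(1,3): 3·1+1·3=6≤17, 5·1+4·3=17≤17, objective 35.
Maximum is 36 at (p,q)=(0,4).

36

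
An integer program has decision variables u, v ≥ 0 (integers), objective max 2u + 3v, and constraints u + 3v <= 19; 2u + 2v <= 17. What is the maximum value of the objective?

The continuous relaxation peaks at (3.25, 5.25) with value 22.25; rounding to a feasible lattice point costs some objective.
(u,v)=(3,5) is feasible, giving 21.
(u,v)=(4,4) is feasible, giving 20.
(u,v)=(2,5) is feasible, giving 19.
The best lattice point is (3,5), giving 21.

21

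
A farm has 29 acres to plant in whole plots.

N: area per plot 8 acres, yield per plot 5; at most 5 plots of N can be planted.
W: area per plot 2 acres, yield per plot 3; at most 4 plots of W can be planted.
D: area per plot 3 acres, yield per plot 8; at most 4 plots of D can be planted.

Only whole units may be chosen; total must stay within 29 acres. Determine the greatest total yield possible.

1×N, 4×W, and 4×D: area 28 ≤ 29, yield 1·5 + 4·3 + 4·8 = 49.
1×N, 3×W, and 4×D: area 26 ≤ 29, yield 1·5 + 3·3 + 4·8 = 46.
Best is 49.

49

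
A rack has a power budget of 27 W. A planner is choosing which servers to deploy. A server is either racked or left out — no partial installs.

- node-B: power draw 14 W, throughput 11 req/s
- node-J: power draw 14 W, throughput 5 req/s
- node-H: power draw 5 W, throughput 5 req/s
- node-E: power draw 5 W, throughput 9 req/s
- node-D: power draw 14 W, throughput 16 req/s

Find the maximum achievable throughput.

node-B + node-H + node-E: power draw 14 + 5 + 5 = 24 ≤ 27, throughput 11 + 5 + 9 = 25.
node-H + node-E + node-D: power draw 5 + 5 + 14 = 24 ≤ 27, throughput 5 + 9 + 16 = 30.
node-E + node-D: power draw 5 + 14 = 19 ≤ 27, throughput 9 + 16 = 25.
Best is node-H, node-E, and node-D with total throughput 30.

30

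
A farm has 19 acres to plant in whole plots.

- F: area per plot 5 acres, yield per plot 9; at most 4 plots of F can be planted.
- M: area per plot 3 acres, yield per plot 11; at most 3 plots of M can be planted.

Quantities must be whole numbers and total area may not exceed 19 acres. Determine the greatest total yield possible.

51

M has the best ratio (11/3); taking only M gives at most 3×11 = 33 (stopped by the supply cap of 3).
Mixing does better — 2×F and 3×M: area 19 ≤ 19, yield 2·9 + 3·11 = 51.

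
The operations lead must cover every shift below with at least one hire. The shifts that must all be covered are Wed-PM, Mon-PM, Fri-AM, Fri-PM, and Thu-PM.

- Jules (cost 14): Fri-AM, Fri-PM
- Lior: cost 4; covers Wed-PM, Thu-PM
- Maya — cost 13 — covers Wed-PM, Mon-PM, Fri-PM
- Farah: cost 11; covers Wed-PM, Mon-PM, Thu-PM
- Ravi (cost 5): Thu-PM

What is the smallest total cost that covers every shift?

25

This is a weighted set-cover instance.
The greedy cost-per-new-shift heuristic would pick Lior, Maya, and Jules for 31, but a cheaper cover exists.
Choose Jules and Farah: together they cover Wed-PM, Mon-PM, Fri-AM, Fri-PM, Thu-PM — every shift.
Total cost: 14 + 11 = 25.
No cover costs less than 25.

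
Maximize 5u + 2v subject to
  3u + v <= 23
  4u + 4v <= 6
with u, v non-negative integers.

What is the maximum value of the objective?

5

Relaxing integrality, the LP optimum is 7.50 at (u,v) = (1.5, 0), which is not an integer point.
(u,v)=(1,0): 3·1+1·0=3≤23, 4·1+4·0=4≤6, objective 5.
(u,v)=(0,1): 3·0+1·1=1≤23, 4·0+4·1=4≤6, objective 2.
(u,v)=(0,0): 3·0+1·0=0≤23, 4·0+4·0=0≤6, objective 0.
No feasible integer point exceeds 5.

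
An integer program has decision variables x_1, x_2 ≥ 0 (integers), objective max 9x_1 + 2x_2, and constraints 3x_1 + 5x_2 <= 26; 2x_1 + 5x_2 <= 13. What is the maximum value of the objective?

54

Relaxing integrality, the LP optimum is 58.50 at (x_1,x_2) = (6.5, 0), which is not an integer point.
(x_1,x_2)=(6,0): 3·6+5·0=18≤26, 2·6+5·0=12≤13, objective 54.
(x_1,x_2)=(5,0): 3·5+5·0=15≤26, 2·5+5·0=10≤13, objective 45.
No feasible integer point exceeds 54.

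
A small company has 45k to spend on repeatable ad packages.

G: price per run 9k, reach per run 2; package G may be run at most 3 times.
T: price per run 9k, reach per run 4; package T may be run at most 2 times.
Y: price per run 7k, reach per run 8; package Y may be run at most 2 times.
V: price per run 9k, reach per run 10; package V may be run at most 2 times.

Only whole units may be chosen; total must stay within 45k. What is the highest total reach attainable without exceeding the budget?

40

1×T, 2×Y, and 2×V: price 41 ≤ 45, reach 1·4 + 2·8 + 2·10 = 40.
1×G, 2×Y, and 2×V: price 41 ≤ 45, reach 1·2 + 2·8 + 2·10 = 38.
Best is 40.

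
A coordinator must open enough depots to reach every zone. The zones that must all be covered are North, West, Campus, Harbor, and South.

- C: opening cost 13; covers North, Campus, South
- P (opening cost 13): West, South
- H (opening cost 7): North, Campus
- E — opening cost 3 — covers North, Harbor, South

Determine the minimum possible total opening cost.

23

Choose P, H, and E: together they cover North, West, Campus, Harbor, South — every zone.
Total opening cost: 13 + 7 + 3 = 23.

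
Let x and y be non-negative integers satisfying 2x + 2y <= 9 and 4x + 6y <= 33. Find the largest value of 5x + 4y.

(x,y)=(4,0): 2·4+2·0=8≤9, 4·4+6·0=16≤33, objective 20.
(x,y)=(3,1): 2·3+2·1=8≤9, 4·3+6·1=18≤33, objective 19.
(x,y)=(3,0): 2·3+2·0=6≤9, 4·3+6·0=12≤33, objective 15.
The best lattice point is (4,0), giving 20.

20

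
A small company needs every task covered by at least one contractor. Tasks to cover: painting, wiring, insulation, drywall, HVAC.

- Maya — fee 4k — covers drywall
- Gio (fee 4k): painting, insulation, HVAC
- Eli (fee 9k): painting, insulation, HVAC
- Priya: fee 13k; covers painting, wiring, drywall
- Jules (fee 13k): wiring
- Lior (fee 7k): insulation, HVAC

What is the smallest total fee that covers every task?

17

The greedy cost-per-new-task heuristic would pick Gio, Maya, and Priya for 21, but a cheaper cover exists.
Choose Gio and Priya: together they cover painting, wiring, insulation, drywall, HVAC — every task.
Total fee: 4 + 13 = 17.
No cover costs less than 17.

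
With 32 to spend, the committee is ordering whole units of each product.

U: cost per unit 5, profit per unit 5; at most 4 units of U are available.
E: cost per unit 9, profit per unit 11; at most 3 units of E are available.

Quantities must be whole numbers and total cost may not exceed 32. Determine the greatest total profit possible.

Take 1×U and 3×E: cost 32 ≤ 32, profit 1·5 + 3·11 = 38.
E has the best ratio (11/9) and is taken to its limit of 3; remaining capacity is filled optimally with the others.

38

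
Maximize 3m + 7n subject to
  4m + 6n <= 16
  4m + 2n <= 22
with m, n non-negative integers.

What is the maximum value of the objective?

The continuous relaxation peaks at (0, 2.67) with value 18.67; rounding to a feasible lattice point costs some objective.
(m,n)=(1,2): 4·1+6·2=16≤16, 4·1+2·2=8≤22, objective 17.
(m,n)=(0,2): 4·0+6·2=12≤16, 4·0+2·2=4≤22, objective 14.
(m,n)=(2,1): 4·2+6·1=14≤16, 4·2+2·1=10≤22, objective 13.
Maximum is 17 at (m,n)=(1,2).

17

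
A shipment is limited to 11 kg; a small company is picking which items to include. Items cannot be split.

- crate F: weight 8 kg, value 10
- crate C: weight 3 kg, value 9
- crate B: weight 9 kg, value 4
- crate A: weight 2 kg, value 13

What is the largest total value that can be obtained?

Allowing fractional choices, the relaxed optimum would be about 29.5, but items are indivisible.
crate C + crate A: weight 3 + 2 = 5 ≤ 11, value 9 + 13 = 22.
crate F + crate A: weight 8 + 2 = 10 ≤ 11, value 10 + 13 = 23.
Best is crate F and crate A with total value 23.

23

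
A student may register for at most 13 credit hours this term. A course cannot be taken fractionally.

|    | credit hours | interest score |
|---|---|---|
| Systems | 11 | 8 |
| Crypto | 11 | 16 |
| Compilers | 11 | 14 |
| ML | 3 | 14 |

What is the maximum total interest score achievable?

16

This is an integer program with binary decision variables.
Take Crypto: credit hours 11 ≤ 13, interest score 16.
No other feasible combination does better.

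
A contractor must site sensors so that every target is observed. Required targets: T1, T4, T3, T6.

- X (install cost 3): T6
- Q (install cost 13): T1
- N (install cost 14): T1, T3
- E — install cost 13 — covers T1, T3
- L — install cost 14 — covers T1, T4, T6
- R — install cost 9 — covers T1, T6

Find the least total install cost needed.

27

This is an integer covering problem.
The greedy cost-per-new-target heuristic would pick X, E, and L for 30, but a cheaper cover exists.
Choose E and L: together they cover T1, T4, T3, T6 — every target.
Total install cost: 13 + 14 = 27.
No cover costs less than 27.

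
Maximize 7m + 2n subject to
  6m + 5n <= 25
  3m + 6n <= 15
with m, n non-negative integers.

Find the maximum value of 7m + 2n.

Relaxing integrality, the LP optimum is 29.17 at (m,n) = (4.17, 0), which is not an integer point.
(m,n)=(4,0): 6·4+5·0=24≤25, 3·4+6·0=12≤15, objective 28.
(m,n)=(3,1): 6·3+5·1=23≤25, 3·3+6·1=15≤15, objective 23.
(m,n)=(3,0): 6·3+5·0=18≤25, 3·3+6·0=9≤15, objective 21.
Maximum is 28 at (m,n)=(4,0).

28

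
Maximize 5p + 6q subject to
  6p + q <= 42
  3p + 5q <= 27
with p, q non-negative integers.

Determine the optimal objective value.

38

The continuous relaxation peaks at (6.78, 1.33) with value 41.89; rounding to a feasible lattice point costs some objective.
(p,q)=(4,3): 6·4+1·3=27≤42, 3·4+5·3=27≤27, objective 38.
(p,q)=(5,2): 6·5+1·2=32≤42, 3·5+5·2=25≤27, objective 37.
(p,q)=(6,1): 6·6+1·1=37≤42, 3·6+5·1=23≤27, objective 36.
No feasible integer point exceeds 38.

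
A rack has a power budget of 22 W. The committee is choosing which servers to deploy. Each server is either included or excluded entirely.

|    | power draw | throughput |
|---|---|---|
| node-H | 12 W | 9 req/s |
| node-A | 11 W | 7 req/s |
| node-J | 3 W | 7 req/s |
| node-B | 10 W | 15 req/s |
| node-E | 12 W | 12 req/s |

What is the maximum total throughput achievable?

Allowing fractional choices, the relaxed optimum would be about 31.0, but servers are indivisible.
node-H + node-B: power draw 12 + 10 = 22 ≤ 22, throughput 9 + 15 = 24.
node-B + node-E: power draw 10 + 12 = 22 ≤ 22, throughput 15 + 12 = 27.
Best is node-B and node-E with total throughput 27.

27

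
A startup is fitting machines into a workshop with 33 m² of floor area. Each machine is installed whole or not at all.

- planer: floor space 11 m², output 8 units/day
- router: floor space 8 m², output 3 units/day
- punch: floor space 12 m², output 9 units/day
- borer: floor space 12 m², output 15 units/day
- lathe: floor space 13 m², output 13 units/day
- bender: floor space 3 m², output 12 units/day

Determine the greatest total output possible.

borer + lathe + bender: floor space 12 + 13 + 3 = 28 ≤ 33, output 15 + 13 + 12 = 40.
planer + borer + bender: floor space 11 + 12 + 3 = 26 ≤ 33, output 8 + 15 + 12 = 35.
punch + borer + bender: floor space 12 + 12 + 3 = 27 ≤ 33, output 9 + 15 + 12 = 36.
Best is borer, lathe, and bender with total output 40.

40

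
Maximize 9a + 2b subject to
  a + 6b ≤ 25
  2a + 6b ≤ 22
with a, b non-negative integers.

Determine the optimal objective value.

(a,b)=(11,0): 1·11+6·0=11≤25, 2·11+6·0=22≤22, objective 99.
(a,b)=(10,0): 1·10+6·0=10≤25, 2·10+6·0=20≤22, objective 90.
The best lattice point is (11,0), giving 99.

99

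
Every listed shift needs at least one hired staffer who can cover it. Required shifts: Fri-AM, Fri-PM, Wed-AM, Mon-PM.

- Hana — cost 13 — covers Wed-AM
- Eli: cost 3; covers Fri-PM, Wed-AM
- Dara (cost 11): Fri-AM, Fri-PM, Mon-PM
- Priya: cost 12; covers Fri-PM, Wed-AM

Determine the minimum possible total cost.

This is an integer covering problem.
Choose Eli and Dara: together they cover Fri-AM, Fri-PM, Wed-AM, Mon-PM — every shift.
Total cost: 3 + 11 = 14.

14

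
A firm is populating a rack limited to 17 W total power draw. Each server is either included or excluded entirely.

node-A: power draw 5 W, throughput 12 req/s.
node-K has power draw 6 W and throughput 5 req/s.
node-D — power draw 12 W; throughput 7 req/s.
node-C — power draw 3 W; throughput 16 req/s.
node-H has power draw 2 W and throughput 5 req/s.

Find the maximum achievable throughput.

38

Allowing fractional choices, the relaxed optimum would be about 38.6, but servers are indivisible.
node-A + node-K + node-C + node-H: power draw 5 + 6 + 3 + 2 = 16 ≤ 17, throughput 12 + 5 + 16 + 5 = 38.
node-A + node-K + node-C: power draw 5 + 6 + 3 = 14 ≤ 17, throughput 12 + 5 + 16 = 33.
node-A + node-C + node-H: power draw 5 + 3 + 2 = 10 ≤ 17, throughput 12 + 16 + 5 = 33.
Best is node-A, node-K, node-C, and node-H with total throughput 38.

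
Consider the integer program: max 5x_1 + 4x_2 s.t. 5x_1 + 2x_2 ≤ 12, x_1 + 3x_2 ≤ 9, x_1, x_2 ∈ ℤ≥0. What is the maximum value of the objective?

The continuous relaxation peaks at (1.38, 2.54) with value 17.08; rounding to a feasible lattice point costs some objective.
(x_1,x_2)=(2,1): 5·2+2·1=12≤12, 1·2+3·1=5≤9, objective 14.
(x_1,x_2)=(1,2): 5·1+2·2=9≤12, 1·1+3·2=7≤9, objective 13.
(x_1,x_2)=(0,3): 5·0+2·3=6≤12, 1·0+3·3=9≤9, objective 12.
Maximum is 14 at (x_1,x_2)=(2,1).

14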